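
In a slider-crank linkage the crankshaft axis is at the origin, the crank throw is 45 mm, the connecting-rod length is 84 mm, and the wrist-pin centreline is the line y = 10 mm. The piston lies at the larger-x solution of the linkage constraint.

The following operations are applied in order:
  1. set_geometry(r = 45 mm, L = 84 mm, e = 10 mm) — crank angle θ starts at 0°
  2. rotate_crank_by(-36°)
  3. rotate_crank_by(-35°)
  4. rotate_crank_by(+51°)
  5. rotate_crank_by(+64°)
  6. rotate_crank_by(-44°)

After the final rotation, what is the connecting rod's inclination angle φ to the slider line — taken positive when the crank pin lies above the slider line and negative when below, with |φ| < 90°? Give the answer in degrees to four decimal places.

set_geometry: r = 45 mm, L = 84 mm, e = 10 mm; θ ← 0°
rotate_crank_by(-36°): θ ← 0° -36° = -36°
rotate_crank_by(-35°): θ ← -36° -35° = -71°
rotate_crank_by(+51°): θ ← -71° +51° = -20°
rotate_crank_by(+64°): θ ← -20° +64° = 44°
rotate_crank_by(-44°): θ ← 44° -44° = 0°
crank pin P = (r cos θ, r sin θ) = (45.000000, 0.000000)
h = r sin θ − e = 0.000000 − 10 = -10.000000
sin φ = h / L = -10.000000 / 84 = -0.11904762
φ = arcsin(-0.11904762) = -6.837141°

-6.8371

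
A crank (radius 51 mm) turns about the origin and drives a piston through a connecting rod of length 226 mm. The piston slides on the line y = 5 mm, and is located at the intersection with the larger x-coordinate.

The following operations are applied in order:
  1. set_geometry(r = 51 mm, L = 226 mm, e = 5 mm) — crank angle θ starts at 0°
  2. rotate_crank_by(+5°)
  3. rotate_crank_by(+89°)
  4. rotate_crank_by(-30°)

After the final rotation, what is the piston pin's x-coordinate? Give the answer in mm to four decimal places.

set_geometry: r = 51 mm, L = 226 mm, e = 5 mm; θ ← 0°
rotate_crank_by(+5°): θ ← 0° +5° = 5°
rotate_crank_by(+89°): θ ← 5° +89° = 94°
rotate_crank_by(-30°): θ ← 94° -30° = 64°
crank pin P = (r cos θ, r sin θ) = (22.356928, 45.838496)
h = r sin θ − e = 45.838496 − 5 = 40.838496
x = r cos θ + √(L² − h²) = 22.356928 + √(51076.0 − 1667.7828) = 22.356928 + 222.279592 = 244.636521

244.6365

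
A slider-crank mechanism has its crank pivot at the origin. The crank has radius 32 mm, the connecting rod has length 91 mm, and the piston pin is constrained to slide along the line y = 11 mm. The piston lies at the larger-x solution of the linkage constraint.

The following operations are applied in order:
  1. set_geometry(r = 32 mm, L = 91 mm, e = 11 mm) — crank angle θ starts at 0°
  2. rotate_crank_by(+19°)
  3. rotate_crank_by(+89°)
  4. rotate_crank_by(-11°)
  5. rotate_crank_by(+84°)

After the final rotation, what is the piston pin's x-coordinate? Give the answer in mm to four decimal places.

set_geometry: r = 32 mm, L = 91 mm, e = 11 mm; θ ← 0°
rotate_crank_by(+19°): θ ← 0° +19° = 19°
rotate_crank_by(+89°): θ ← 19° +89° = 108°
rotate_crank_by(-11°): θ ← 108° -11° = 97°
rotate_crank_by(+84°): θ ← 97° +84° = 181°
crank pin P = (r cos θ, r sin θ) = (-31.995126, -0.558477)
h = r sin θ − e = -0.558477 − 11 = -11.558477
x = r cos θ + √(L² − h²) = -31.995126 + √(8281.0 − 133.5984) = -31.995126 + 90.262958 = 58.267832

58.2678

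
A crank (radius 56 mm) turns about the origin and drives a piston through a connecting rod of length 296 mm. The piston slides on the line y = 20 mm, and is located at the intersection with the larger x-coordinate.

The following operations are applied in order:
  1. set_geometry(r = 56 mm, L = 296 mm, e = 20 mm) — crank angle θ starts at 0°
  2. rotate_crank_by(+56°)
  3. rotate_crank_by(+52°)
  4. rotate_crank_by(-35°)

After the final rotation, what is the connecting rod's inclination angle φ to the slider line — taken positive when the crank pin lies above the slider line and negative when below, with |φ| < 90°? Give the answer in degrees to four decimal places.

set_geometry: r = 56 mm, L = 296 mm, e = 20 mm; θ ← 0°
rotate_crank_by(+56°): θ ← 0° +56° = 56°
rotate_crank_by(+52°): θ ← 56° +52° = 108°
rotate_crank_by(-35°): θ ← 108° -35° = 73°
crank pin P = (r cos θ, r sin θ) = (16.372815, 53.553066)
h = r sin θ − e = 53.553066 − 20 = 33.553066
sin φ = h / L = 33.553066 / 296 = 0.11335495
φ = arcsin(0.11335495) = 6.508750°

6.5088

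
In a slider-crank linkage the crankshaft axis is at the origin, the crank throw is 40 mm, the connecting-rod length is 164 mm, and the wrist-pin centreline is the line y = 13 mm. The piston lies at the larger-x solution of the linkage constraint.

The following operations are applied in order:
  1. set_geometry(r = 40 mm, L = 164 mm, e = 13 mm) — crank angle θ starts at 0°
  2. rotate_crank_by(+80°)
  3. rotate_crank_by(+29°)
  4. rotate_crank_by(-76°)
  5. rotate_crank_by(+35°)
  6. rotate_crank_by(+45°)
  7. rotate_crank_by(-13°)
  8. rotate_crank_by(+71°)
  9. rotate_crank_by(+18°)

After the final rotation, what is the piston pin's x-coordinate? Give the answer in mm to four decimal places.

123.3579

set_geometry: r = 40 mm, L = 164 mm, e = 13 mm; θ ← 0°
rotate_crank_by(+80°): θ ← 0° +80° = 80°
rotate_crank_by(+29°): θ ← 80° +29° = 109°
rotate_crank_by(-76°): θ ← 109° -76° = 33°
rotate_crank_by(+35°): θ ← 33° +35° = 68°
rotate_crank_by(+45°): θ ← 68° +45° = 113°
rotate_crank_by(-13°): θ ← 113° -13° = 100°
rotate_crank_by(+71°): θ ← 100° +71° = 171°
rotate_crank_by(+18°): θ ← 171° +18° = 189°
crank pin P = (r cos θ, r sin θ) = (-39.507534, -6.257379)
h = r sin θ − e = -6.257379 − 13 = -19.257379
x = r cos θ + √(L² − h²) = -39.507534 + √(26896.0 − 370.8466) = -39.507534 + 162.865446 = 123.357912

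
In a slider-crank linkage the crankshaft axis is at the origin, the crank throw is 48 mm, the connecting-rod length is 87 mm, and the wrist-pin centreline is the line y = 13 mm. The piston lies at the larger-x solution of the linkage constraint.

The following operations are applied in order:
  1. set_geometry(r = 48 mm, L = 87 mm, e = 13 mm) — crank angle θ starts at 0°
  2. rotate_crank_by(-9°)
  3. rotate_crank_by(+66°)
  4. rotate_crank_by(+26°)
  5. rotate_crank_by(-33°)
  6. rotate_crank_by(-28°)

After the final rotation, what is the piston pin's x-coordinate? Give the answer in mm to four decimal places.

131.3621

set_geometry: r = 48 mm, L = 87 mm, e = 13 mm; θ ← 0°
rotate_crank_by(-9°): θ ← 0° -9° = -9°
rotate_crank_by(+66°): θ ← -9° +66° = 57°
rotate_crank_by(+26°): θ ← 57° +26° = 83°
rotate_crank_by(-33°): θ ← 83° -33° = 50°
rotate_crank_by(-28°): θ ← 50° -28° = 22°
crank pin P = (r cos θ, r sin θ) = (44.504825, 17.981116)
h = r sin θ − e = 17.981116 − 13 = 4.981116
x = r cos θ + √(L² − h²) = 44.504825 + √(7569.0 − 24.8115) = 44.504825 + 86.857288 = 131.362113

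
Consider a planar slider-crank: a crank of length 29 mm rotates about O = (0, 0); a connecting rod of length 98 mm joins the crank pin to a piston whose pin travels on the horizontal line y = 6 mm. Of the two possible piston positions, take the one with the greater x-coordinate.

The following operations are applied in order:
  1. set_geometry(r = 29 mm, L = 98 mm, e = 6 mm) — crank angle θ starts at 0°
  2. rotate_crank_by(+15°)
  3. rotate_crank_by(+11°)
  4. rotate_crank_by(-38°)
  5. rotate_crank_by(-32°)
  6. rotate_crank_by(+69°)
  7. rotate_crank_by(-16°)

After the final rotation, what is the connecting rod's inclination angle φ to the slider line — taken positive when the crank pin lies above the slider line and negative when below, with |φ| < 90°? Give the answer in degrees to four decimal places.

-0.8556

set_geometry: r = 29 mm, L = 98 mm, e = 6 mm; θ ← 0°
rotate_crank_by(+15°): θ ← 0° +15° = 15°
rotate_crank_by(+11°): θ ← 15° +11° = 26°
rotate_crank_by(-38°): θ ← 26° -38° = -12°
rotate_crank_by(-32°): θ ← -12° -32° = -44°
rotate_crank_by(+69°): θ ← -44° +69° = 25°
rotate_crank_by(-16°): θ ← 25° -16° = 9°
crank pin P = (r cos θ, r sin θ) = (28.642962, 4.536599)
h = r sin θ − e = 4.536599 − 6 = -1.463401
sin φ = h / L = -1.463401 / 98 = -0.01493266
φ = arcsin(-0.01493266) = -0.855610°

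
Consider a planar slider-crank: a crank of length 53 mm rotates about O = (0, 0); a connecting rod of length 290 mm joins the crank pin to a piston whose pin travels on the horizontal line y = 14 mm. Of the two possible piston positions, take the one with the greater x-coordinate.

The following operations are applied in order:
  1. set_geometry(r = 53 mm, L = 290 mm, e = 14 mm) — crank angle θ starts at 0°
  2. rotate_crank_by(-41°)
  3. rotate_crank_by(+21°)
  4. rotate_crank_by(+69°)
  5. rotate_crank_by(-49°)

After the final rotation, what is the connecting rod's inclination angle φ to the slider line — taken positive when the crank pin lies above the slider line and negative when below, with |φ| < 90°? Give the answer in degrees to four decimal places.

-2.7671

set_geometry: r = 53 mm, L = 290 mm, e = 14 mm; θ ← 0°
rotate_crank_by(-41°): θ ← 0° -41° = -41°
rotate_crank_by(+21°): θ ← -41° +21° = -20°
rotate_crank_by(+69°): θ ← -20° +69° = 49°
rotate_crank_by(-49°): θ ← 49° -49° = 0°
crank pin P = (r cos θ, r sin θ) = (53.000000, 0.000000)
h = r sin θ − e = 0.000000 − 14 = -14.000000
sin φ = h / L = -14.000000 / 290 = -0.04827586
φ = arcsin(-0.04827586) = -2.767079°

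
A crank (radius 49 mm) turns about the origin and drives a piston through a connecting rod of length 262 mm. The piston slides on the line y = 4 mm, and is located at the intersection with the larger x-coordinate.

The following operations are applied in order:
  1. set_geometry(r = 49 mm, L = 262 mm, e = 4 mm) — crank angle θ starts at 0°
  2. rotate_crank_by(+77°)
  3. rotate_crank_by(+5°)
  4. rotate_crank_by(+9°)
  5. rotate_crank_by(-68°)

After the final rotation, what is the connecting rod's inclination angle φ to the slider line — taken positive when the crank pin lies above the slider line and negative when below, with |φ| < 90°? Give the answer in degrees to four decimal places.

3.3140

set_geometry: r = 49 mm, L = 262 mm, e = 4 mm; θ ← 0°
rotate_crank_by(+77°): θ ← 0° +77° = 77°
rotate_crank_by(+5°): θ ← 77° +5° = 82°
rotate_crank_by(+9°): θ ← 82° +9° = 91°
rotate_crank_by(-68°): θ ← 91° -68° = 23°
crank pin P = (r cos θ, r sin θ) = (45.104738, 19.145825)
h = r sin θ − e = 19.145825 − 4 = 15.145825
sin φ = h / L = 15.145825 / 262 = 0.05780849
φ = arcsin(0.05780849) = 3.314030°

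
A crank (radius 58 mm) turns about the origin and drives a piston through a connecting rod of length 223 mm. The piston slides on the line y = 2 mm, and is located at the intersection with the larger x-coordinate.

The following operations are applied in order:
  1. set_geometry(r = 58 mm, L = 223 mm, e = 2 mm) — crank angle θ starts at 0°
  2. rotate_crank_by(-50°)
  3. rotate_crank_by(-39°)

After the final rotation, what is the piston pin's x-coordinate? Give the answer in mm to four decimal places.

set_geometry: r = 58 mm, L = 223 mm, e = 2 mm; θ ← 0°
rotate_crank_by(-50°): θ ← 0° -50° = -50°
rotate_crank_by(-39°): θ ← -50° -39° = -89°
crank pin P = (r cos θ, r sin θ) = (1.012240, -57.991166)
h = r sin θ − e = -57.991166 − 2 = -59.991166
x = r cos θ + √(L² − h²) = 1.012240 + √(49729.0 − 3598.9400) = 1.012240 + 214.779096 = 215.791335

215.7913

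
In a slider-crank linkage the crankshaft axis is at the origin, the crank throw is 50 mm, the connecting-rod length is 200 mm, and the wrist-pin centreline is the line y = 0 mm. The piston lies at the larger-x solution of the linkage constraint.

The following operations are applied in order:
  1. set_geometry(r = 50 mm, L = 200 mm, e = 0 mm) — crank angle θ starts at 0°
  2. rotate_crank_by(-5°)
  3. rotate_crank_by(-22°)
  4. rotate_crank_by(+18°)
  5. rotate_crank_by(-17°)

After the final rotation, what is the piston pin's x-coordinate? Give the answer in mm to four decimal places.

set_geometry: r = 50 mm, L = 200 mm, e = 0 mm; θ ← 0°
rotate_crank_by(-5°): θ ← 0° -5° = -5°
rotate_crank_by(-22°): θ ← -5° -22° = -27°
rotate_crank_by(+18°): θ ← -27° +18° = -9°
rotate_crank_by(-17°): θ ← -9° -17° = -26°
crank pin P = (r cos θ, r sin θ) = (44.939702, -21.918557)
h = r sin θ − e = -21.918557 − 0 = -21.918557
x = r cos θ + √(L² − h²) = 44.939702 + √(40000.0 − 480.4232) = 44.939702 + 198.795314 = 243.735016

243.7350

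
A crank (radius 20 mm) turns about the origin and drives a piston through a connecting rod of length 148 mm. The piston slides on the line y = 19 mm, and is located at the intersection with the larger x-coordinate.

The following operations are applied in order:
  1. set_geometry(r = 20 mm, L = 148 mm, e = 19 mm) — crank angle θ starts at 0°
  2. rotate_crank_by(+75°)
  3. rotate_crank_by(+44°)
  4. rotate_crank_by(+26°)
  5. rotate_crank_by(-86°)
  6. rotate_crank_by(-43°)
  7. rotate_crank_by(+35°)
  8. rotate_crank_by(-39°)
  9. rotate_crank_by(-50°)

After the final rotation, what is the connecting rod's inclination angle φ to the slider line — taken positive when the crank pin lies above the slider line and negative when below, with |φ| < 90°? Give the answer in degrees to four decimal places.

set_geometry: r = 20 mm, L = 148 mm, e = 19 mm; θ ← 0°
rotate_crank_by(+75°): θ ← 0° +75° = 75°
rotate_crank_by(+44°): θ ← 75° +44° = 119°
rotate_crank_by(+26°): θ ← 119° +26° = 145°
rotate_crank_by(-86°): θ ← 145° -86° = 59°
rotate_crank_by(-43°): θ ← 59° -43° = 16°
rotate_crank_by(+35°): θ ← 16° +35° = 51°
rotate_crank_by(-39°): θ ← 51° -39° = 12°
rotate_crank_by(-50°): θ ← 12° -50° = -38°
crank pin P = (r cos θ, r sin θ) = (15.760215, -12.313230)
h = r sin θ − e = -12.313230 − 19 = -31.313230
sin φ = h / L = -31.313230 / 148 = -0.21157588
φ = arcsin(-0.21157588) = -12.214719°

-12.2147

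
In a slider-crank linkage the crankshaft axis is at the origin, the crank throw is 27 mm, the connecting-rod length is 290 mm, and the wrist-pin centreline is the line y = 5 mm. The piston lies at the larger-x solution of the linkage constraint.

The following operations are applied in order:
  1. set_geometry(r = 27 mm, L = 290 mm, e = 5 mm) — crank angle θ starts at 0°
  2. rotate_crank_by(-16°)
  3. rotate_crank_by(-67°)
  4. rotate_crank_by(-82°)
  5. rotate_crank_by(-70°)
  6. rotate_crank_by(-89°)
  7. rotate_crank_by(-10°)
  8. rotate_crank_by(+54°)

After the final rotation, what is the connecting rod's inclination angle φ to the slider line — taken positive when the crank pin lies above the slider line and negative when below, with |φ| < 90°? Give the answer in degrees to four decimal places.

set_geometry: r = 27 mm, L = 290 mm, e = 5 mm; θ ← 0°
rotate_crank_by(-16°): θ ← 0° -16° = -16°
rotate_crank_by(-67°): θ ← -16° -67° = -83°
rotate_crank_by(-82°): θ ← -83° -82° = -165°
rotate_crank_by(-70°): θ ← -165° -70° = -235°
rotate_crank_by(-89°): θ ← -235° -89° = -324°
rotate_crank_by(-10°): θ ← -324° -10° = -334°
rotate_crank_by(+54°): θ ← -334° +54° = -280°
crank pin P = (r cos θ, r sin θ) = (4.688501, 26.589809)
h = r sin θ − e = 26.589809 − 5 = 21.589809
sin φ = h / L = 21.589809 / 290 = 0.07444762
φ = arcsin(0.07444762) = 4.269484°

4.2695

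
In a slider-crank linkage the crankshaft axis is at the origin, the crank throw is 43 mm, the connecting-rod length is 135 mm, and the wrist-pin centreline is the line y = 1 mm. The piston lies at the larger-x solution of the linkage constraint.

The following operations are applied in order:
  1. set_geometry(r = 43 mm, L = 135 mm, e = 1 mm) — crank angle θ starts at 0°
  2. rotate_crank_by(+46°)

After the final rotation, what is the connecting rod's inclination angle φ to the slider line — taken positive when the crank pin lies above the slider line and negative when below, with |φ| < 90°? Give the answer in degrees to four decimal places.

set_geometry: r = 43 mm, L = 135 mm, e = 1 mm; θ ← 0°
rotate_crank_by(+46°): θ ← 0° +46° = 46°
crank pin P = (r cos θ, r sin θ) = (29.870310, 30.931611)
h = r sin θ − e = 30.931611 − 1 = 29.931611
sin φ = h / L = 29.931611 / 135 = 0.22171564
φ = arcsin(0.22171564) = 12.809821°

12.8098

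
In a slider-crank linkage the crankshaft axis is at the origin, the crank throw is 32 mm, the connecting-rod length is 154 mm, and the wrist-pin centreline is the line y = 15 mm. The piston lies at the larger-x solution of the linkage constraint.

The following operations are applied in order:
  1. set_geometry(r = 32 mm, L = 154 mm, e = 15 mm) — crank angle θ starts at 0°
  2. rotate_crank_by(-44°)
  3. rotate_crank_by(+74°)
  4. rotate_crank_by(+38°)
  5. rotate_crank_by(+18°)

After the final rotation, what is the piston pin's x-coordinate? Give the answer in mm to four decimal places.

set_geometry: r = 32 mm, L = 154 mm, e = 15 mm; θ ← 0°
rotate_crank_by(-44°): θ ← 0° -44° = -44°
rotate_crank_by(+74°): θ ← -44° +74° = 30°
rotate_crank_by(+38°): θ ← 30° +38° = 68°
rotate_crank_by(+18°): θ ← 68° +18° = 86°
crank pin P = (r cos θ, r sin θ) = (2.232207, 31.922050)
h = r sin θ − e = 31.922050 − 15 = 16.922050
x = r cos θ + √(L² − h²) = 2.232207 + √(23716.0 − 286.3558) = 2.232207 + 153.067450 = 155.299657

155.2997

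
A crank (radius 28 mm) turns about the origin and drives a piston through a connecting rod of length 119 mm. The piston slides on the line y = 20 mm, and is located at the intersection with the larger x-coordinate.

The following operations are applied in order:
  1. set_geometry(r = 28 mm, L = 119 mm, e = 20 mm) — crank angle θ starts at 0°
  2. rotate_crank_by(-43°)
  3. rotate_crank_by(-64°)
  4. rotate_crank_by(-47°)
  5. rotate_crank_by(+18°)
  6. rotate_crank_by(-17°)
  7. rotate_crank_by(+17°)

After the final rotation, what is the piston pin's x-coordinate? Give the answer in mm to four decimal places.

set_geometry: r = 28 mm, L = 119 mm, e = 20 mm; θ ← 0°
rotate_crank_by(-43°): θ ← 0° -43° = -43°
rotate_crank_by(-64°): θ ← -43° -64° = -107°
rotate_crank_by(-47°): θ ← -107° -47° = -154°
rotate_crank_by(+18°): θ ← -154° +18° = -136°
rotate_crank_by(-17°): θ ← -136° -17° = -153°
rotate_crank_by(+17°): θ ← -153° +17° = -136°
crank pin P = (r cos θ, r sin θ) = (-20.141514, -19.450434)
h = r sin θ − e = -19.450434 − 20 = -39.450434
x = r cos θ + √(L² − h²) = -20.141514 + √(14161.0 − 1556.3368) = -20.141514 + 112.270491 = 92.128977

92.1290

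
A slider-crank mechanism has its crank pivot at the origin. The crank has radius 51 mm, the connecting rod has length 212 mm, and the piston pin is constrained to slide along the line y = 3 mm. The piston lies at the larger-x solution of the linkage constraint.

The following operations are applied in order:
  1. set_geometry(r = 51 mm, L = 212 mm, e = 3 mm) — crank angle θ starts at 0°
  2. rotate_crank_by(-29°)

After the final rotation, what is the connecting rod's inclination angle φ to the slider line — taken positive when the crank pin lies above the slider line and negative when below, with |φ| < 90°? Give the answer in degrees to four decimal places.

-7.5146

set_geometry: r = 51 mm, L = 212 mm, e = 3 mm; θ ← 0°
rotate_crank_by(-29°): θ ← 0° -29° = -29°
crank pin P = (r cos θ, r sin θ) = (44.605605, -24.725291)
h = r sin θ − e = -24.725291 − 3 = -27.725291
sin φ = h / L = -27.725291 / 212 = -0.13077967
φ = arcsin(-0.13077967) = -7.514649°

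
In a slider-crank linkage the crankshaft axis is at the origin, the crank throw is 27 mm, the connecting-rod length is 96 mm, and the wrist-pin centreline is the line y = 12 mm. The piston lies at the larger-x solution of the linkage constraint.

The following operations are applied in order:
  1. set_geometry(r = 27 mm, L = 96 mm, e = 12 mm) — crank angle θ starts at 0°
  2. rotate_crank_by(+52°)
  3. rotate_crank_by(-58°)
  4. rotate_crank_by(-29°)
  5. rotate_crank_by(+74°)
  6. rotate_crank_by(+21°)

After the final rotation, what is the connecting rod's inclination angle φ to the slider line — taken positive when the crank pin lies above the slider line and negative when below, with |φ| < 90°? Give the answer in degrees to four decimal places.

set_geometry: r = 27 mm, L = 96 mm, e = 12 mm; θ ← 0°
rotate_crank_by(+52°): θ ← 0° +52° = 52°
rotate_crank_by(-58°): θ ← 52° -58° = -6°
rotate_crank_by(-29°): θ ← -6° -29° = -35°
rotate_crank_by(+74°): θ ← -35° +74° = 39°
rotate_crank_by(+21°): θ ← 39° +21° = 60°
crank pin P = (r cos θ, r sin θ) = (13.500000, 23.382686)
h = r sin θ − e = 23.382686 − 12 = 11.382686
sin φ = h / L = 11.382686 / 96 = 0.11856964
φ = arcsin(0.11856964) = 6.809560°

6.8096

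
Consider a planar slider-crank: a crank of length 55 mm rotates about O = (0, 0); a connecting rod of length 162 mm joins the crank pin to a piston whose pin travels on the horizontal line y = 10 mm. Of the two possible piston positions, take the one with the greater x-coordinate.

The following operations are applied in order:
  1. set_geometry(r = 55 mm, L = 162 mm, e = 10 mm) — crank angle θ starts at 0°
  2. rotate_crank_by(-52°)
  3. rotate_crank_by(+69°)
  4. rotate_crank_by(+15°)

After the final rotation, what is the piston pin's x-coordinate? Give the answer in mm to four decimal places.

set_geometry: r = 55 mm, L = 162 mm, e = 10 mm; θ ← 0°
rotate_crank_by(-52°): θ ← 0° -52° = -52°
rotate_crank_by(+69°): θ ← -52° +69° = 17°
rotate_crank_by(+15°): θ ← 17° +15° = 32°
crank pin P = (r cos θ, r sin θ) = (46.642645, 29.145560)
h = r sin θ − e = 29.145560 − 10 = 19.145560
x = r cos θ + √(L² − h²) = 46.642645 + √(26244.0 − 366.5524) = 46.642645 + 160.864687 = 207.507332

207.5073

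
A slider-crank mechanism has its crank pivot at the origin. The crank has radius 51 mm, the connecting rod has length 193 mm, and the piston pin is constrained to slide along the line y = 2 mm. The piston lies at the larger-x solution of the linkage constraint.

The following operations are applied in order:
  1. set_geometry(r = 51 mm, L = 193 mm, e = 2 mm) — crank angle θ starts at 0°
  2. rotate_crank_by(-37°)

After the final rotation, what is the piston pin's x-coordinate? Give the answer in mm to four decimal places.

230.9413

set_geometry: r = 51 mm, L = 193 mm, e = 2 mm; θ ← 0°
rotate_crank_by(-37°): θ ← 0° -37° = -37°
crank pin P = (r cos θ, r sin θ) = (40.730411, -30.692566)
h = r sin θ − e = -30.692566 − 2 = -32.692566
x = r cos θ + √(L² − h²) = 40.730411 + √(37249.0 − 1068.8039) = 40.730411 + 190.210925 = 230.941336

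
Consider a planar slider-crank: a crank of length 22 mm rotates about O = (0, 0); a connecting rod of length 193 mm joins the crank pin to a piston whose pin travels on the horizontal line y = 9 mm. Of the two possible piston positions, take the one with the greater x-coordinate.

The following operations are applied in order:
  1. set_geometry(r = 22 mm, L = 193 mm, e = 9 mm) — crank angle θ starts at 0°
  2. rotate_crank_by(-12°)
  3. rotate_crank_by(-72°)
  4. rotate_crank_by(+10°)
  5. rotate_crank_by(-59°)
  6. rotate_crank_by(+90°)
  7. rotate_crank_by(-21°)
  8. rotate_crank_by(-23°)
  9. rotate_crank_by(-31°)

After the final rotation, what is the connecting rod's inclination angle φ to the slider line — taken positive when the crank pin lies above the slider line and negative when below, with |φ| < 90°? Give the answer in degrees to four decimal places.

-8.4693

set_geometry: r = 22 mm, L = 193 mm, e = 9 mm; θ ← 0°
rotate_crank_by(-12°): θ ← 0° -12° = -12°
rotate_crank_by(-72°): θ ← -12° -72° = -84°
rotate_crank_by(+10°): θ ← -84° +10° = -74°
rotate_crank_by(-59°): θ ← -74° -59° = -133°
rotate_crank_by(+90°): θ ← -133° +90° = -43°
rotate_crank_by(-21°): θ ← -43° -21° = -64°
rotate_crank_by(-23°): θ ← -64° -23° = -87°
rotate_crank_by(-31°): θ ← -87° -31° = -118°
crank pin P = (r cos θ, r sin θ) = (-10.328374, -19.424847)
h = r sin θ − e = -19.424847 − 9 = -28.424847
sin φ = h / L = -28.424847 / 193 = -0.14727900
φ = arcsin(-0.14727900) = -8.469273°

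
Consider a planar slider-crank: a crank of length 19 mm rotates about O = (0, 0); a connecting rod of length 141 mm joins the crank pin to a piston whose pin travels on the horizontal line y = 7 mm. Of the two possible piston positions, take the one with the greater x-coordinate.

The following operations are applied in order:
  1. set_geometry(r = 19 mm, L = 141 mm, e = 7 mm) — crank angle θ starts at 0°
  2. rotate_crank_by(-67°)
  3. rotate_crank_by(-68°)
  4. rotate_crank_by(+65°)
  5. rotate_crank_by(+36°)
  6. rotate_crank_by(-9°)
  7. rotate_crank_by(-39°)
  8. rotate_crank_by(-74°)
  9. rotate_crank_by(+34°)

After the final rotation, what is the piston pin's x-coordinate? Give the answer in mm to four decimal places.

set_geometry: r = 19 mm, L = 141 mm, e = 7 mm; θ ← 0°
rotate_crank_by(-67°): θ ← 0° -67° = -67°
rotate_crank_by(-68°): θ ← -67° -68° = -135°
rotate_crank_by(+65°): θ ← -135° +65° = -70°
rotate_crank_by(+36°): θ ← -70° +36° = -34°
rotate_crank_by(-9°): θ ← -34° -9° = -43°
rotate_crank_by(-39°): θ ← -43° -39° = -82°
rotate_crank_by(-74°): θ ← -82° -74° = -156°
rotate_crank_by(+34°): θ ← -156° +34° = -122°
crank pin P = (r cos θ, r sin θ) = (-10.068466, -16.112914)
h = r sin θ − e = -16.112914 − 7 = -23.112914
x = r cos θ + √(L² − h²) = -10.068466 + √(19881.0 − 534.2068) = -10.068466 + 139.092750 = 129.024284

129.0243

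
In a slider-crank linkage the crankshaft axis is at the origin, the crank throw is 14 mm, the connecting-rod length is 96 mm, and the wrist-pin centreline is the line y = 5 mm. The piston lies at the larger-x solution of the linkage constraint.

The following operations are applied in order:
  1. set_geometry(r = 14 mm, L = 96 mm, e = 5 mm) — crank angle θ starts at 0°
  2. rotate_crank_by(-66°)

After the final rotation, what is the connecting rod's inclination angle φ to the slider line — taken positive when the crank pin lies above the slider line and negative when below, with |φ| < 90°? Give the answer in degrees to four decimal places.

set_geometry: r = 14 mm, L = 96 mm, e = 5 mm; θ ← 0°
rotate_crank_by(-66°): θ ← 0° -66° = -66°
crank pin P = (r cos θ, r sin θ) = (5.694313, -12.789636)
h = r sin θ − e = -12.789636 − 5 = -17.789636
sin φ = h / L = -17.789636 / 96 = -0.18530871
φ = arcsin(-0.18530871) = -10.679132°

-10.6791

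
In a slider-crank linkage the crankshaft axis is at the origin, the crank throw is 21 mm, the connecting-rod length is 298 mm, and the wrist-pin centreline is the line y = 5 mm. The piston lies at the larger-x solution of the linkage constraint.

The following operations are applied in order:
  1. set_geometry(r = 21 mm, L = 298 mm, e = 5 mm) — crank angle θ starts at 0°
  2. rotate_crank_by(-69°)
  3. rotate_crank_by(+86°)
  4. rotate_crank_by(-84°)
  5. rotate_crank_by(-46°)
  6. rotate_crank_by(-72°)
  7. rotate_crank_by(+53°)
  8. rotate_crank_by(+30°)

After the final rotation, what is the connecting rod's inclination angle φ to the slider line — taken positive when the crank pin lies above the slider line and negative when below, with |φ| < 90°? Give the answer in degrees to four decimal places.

-4.9168

set_geometry: r = 21 mm, L = 298 mm, e = 5 mm; θ ← 0°
rotate_crank_by(-69°): θ ← 0° -69° = -69°
rotate_crank_by(+86°): θ ← -69° +86° = 17°
rotate_crank_by(-84°): θ ← 17° -84° = -67°
rotate_crank_by(-46°): θ ← -67° -46° = -113°
rotate_crank_by(-72°): θ ← -113° -72° = -185°
rotate_crank_by(+53°): θ ← -185° +53° = -132°
rotate_crank_by(+30°): θ ← -132° +30° = -102°
crank pin P = (r cos θ, r sin θ) = (-4.366146, -20.541100)
h = r sin θ − e = -20.541100 − 5 = -25.541100
sin φ = h / L = -25.541100 / 298 = -0.08570839
φ = arcsin(-0.08570839) = -4.916761°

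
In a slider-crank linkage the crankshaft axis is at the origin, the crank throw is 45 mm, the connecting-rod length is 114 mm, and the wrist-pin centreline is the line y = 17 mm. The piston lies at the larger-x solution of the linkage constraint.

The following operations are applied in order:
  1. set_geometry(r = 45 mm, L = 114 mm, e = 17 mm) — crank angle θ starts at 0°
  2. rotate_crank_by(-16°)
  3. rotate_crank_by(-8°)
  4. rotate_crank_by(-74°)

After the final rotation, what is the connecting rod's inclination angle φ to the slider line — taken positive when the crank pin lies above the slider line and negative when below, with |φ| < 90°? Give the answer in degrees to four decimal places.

set_geometry: r = 45 mm, L = 114 mm, e = 17 mm; θ ← 0°
rotate_crank_by(-16°): θ ← 0° -16° = -16°
rotate_crank_by(-8°): θ ← -16° -8° = -24°
rotate_crank_by(-74°): θ ← -24° -74° = -98°
crank pin P = (r cos θ, r sin θ) = (-6.262790, -44.562063)
h = r sin θ − e = -44.562063 − 17 = -61.562063
sin φ = h / L = -61.562063 / 114 = -0.54001810
φ = arcsin(-0.54001810) = -32.684871°

-32.6849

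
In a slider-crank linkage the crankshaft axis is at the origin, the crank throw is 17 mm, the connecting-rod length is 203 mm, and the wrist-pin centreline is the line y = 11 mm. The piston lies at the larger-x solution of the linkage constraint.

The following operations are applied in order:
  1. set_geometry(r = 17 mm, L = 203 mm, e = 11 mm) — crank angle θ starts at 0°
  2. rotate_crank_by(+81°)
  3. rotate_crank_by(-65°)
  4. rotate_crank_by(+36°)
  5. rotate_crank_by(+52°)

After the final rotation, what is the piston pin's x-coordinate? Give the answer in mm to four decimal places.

set_geometry: r = 17 mm, L = 203 mm, e = 11 mm; θ ← 0°
rotate_crank_by(+81°): θ ← 0° +81° = 81°
rotate_crank_by(-65°): θ ← 81° -65° = 16°
rotate_crank_by(+36°): θ ← 16° +36° = 52°
rotate_crank_by(+52°): θ ← 52° +52° = 104°
crank pin P = (r cos θ, r sin θ) = (-4.112672, 16.495027)
h = r sin θ − e = 16.495027 − 11 = 5.495027
x = r cos θ + √(L² − h²) = -4.112672 + √(41209.0 − 30.1953) = -4.112672 + 202.925614 = 198.812941

198.8129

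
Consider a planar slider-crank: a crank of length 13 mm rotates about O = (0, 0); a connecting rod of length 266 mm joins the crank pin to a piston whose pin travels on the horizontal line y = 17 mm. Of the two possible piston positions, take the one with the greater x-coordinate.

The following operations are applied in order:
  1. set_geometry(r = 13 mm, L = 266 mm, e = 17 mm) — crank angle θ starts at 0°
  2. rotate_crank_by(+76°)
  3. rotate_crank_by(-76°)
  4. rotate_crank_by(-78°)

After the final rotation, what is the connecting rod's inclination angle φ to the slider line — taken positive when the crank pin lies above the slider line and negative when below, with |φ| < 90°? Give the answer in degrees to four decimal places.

-6.4141

set_geometry: r = 13 mm, L = 266 mm, e = 17 mm; θ ← 0°
rotate_crank_by(+76°): θ ← 0° +76° = 76°
rotate_crank_by(-76°): θ ← 76° -76° = 0°
rotate_crank_by(-78°): θ ← 0° -78° = -78°
crank pin P = (r cos θ, r sin θ) = (2.702852, -12.715919)
h = r sin θ − e = -12.715919 − 17 = -29.715919
sin φ = h / L = -29.715919 / 266 = -0.11171398
φ = arcsin(-0.11171398) = -6.414128°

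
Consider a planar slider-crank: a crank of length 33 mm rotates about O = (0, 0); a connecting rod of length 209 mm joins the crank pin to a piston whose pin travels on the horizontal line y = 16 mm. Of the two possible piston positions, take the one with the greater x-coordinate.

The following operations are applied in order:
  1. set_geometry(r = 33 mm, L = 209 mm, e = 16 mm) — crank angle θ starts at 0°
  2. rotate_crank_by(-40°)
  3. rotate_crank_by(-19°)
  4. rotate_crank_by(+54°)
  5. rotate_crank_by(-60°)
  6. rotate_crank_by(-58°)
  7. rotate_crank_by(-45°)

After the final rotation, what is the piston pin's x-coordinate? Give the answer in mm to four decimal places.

175.4671

set_geometry: r = 33 mm, L = 209 mm, e = 16 mm; θ ← 0°
rotate_crank_by(-40°): θ ← 0° -40° = -40°
rotate_crank_by(-19°): θ ← -40° -19° = -59°
rotate_crank_by(+54°): θ ← -59° +54° = -5°
rotate_crank_by(-60°): θ ← -5° -60° = -65°
rotate_crank_by(-58°): θ ← -65° -58° = -123°
rotate_crank_by(-45°): θ ← -123° -45° = -168°
crank pin P = (r cos θ, r sin θ) = (-32.278871, -6.861086)
h = r sin θ − e = -6.861086 − 16 = -22.861086
x = r cos θ + √(L² − h²) = -32.278871 + √(43681.0 − 522.6292) = -32.278871 + 207.745928 = 175.467058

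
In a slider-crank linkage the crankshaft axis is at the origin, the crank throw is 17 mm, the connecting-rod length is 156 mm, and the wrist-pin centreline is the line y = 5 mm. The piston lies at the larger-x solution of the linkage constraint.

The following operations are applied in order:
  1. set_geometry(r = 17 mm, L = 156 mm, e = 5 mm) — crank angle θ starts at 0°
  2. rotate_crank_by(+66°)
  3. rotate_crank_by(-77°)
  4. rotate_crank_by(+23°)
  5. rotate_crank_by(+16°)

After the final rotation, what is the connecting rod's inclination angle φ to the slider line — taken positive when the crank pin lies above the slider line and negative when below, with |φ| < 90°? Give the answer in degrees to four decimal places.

set_geometry: r = 17 mm, L = 156 mm, e = 5 mm; θ ← 0°
rotate_crank_by(+66°): θ ← 0° +66° = 66°
rotate_crank_by(-77°): θ ← 66° -77° = -11°
rotate_crank_by(+23°): θ ← -11° +23° = 12°
rotate_crank_by(+16°): θ ← 12° +16° = 28°
crank pin P = (r cos θ, r sin θ) = (15.010109, 7.981017)
h = r sin θ − e = 7.981017 − 5 = 2.981017
sin φ = h / L = 2.981017 / 156 = 0.01910908
φ = arcsin(0.01910908) = 1.094936°

1.0949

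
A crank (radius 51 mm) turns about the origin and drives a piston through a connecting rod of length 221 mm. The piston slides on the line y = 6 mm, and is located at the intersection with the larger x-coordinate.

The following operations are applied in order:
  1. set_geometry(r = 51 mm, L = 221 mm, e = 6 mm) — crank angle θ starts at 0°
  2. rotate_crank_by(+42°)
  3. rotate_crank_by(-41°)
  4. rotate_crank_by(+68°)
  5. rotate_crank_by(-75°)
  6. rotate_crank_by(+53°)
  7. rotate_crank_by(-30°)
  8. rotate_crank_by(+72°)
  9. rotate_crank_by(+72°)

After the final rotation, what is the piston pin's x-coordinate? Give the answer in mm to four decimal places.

172.5240

set_geometry: r = 51 mm, L = 221 mm, e = 6 mm; θ ← 0°
rotate_crank_by(+42°): θ ← 0° +42° = 42°
rotate_crank_by(-41°): θ ← 42° -41° = 1°
rotate_crank_by(+68°): θ ← 1° +68° = 69°
rotate_crank_by(-75°): θ ← 69° -75° = -6°
rotate_crank_by(+53°): θ ← -6° +53° = 47°
rotate_crank_by(-30°): θ ← 47° -30° = 17°
rotate_crank_by(+72°): θ ← 17° +72° = 89°
rotate_crank_by(+72°): θ ← 89° +72° = 161°
crank pin P = (r cos θ, r sin θ) = (-48.221447, 16.603976)
h = r sin θ − e = 16.603976 − 6 = 10.603976
x = r cos θ + √(L² − h²) = -48.221447 + √(48841.0 − 112.4443) = -48.221447 + 220.745455 = 172.524007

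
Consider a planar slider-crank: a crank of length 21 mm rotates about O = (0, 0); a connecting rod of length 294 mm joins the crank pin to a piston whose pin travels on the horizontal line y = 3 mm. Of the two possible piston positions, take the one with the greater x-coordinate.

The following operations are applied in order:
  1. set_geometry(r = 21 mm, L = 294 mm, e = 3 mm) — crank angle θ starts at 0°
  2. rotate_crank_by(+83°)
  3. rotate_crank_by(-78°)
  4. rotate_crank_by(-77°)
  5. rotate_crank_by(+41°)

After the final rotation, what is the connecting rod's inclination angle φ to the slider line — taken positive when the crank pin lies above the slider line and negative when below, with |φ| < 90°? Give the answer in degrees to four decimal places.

set_geometry: r = 21 mm, L = 294 mm, e = 3 mm; θ ← 0°
rotate_crank_by(+83°): θ ← 0° +83° = 83°
rotate_crank_by(-78°): θ ← 83° -78° = 5°
rotate_crank_by(-77°): θ ← 5° -77° = -72°
rotate_crank_by(+41°): θ ← -72° +41° = -31°
crank pin P = (r cos θ, r sin θ) = (18.000513, -10.815800)
h = r sin θ − e = -10.815800 − 3 = -13.815800
sin φ = h / L = -13.815800 / 294 = -0.04699252
φ = arcsin(-0.04699252) = -2.693465°

-2.6935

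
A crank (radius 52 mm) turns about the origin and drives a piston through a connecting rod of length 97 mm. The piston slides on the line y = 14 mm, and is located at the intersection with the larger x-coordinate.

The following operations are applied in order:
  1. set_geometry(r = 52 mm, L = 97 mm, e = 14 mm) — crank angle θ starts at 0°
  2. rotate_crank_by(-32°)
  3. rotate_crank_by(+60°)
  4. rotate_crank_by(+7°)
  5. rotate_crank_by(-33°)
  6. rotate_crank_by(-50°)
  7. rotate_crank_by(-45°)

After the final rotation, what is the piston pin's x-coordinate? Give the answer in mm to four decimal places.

set_geometry: r = 52 mm, L = 97 mm, e = 14 mm; θ ← 0°
rotate_crank_by(-32°): θ ← 0° -32° = -32°
rotate_crank_by(+60°): θ ← -32° +60° = 28°
rotate_crank_by(+7°): θ ← 28° +7° = 35°
rotate_crank_by(-33°): θ ← 35° -33° = 2°
rotate_crank_by(-50°): θ ← 2° -50° = -48°
rotate_crank_by(-45°): θ ← -48° -45° = -93°
crank pin P = (r cos θ, r sin θ) = (-2.721470, -51.928736)
h = r sin θ − e = -51.928736 − 14 = -65.928736
x = r cos θ + √(L² − h²) = -2.721470 + √(9409.0 − 4346.5982) = -2.721470 + 71.150557 = 68.429088

68.4291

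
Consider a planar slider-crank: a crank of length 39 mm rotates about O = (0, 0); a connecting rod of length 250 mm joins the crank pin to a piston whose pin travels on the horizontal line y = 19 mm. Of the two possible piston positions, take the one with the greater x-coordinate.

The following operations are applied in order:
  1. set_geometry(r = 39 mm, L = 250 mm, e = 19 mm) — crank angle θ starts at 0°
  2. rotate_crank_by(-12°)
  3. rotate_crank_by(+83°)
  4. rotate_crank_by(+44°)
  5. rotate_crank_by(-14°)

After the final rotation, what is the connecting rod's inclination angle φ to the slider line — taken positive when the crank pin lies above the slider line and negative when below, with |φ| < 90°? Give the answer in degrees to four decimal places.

set_geometry: r = 39 mm, L = 250 mm, e = 19 mm; θ ← 0°
rotate_crank_by(-12°): θ ← 0° -12° = -12°
rotate_crank_by(+83°): θ ← -12° +83° = 71°
rotate_crank_by(+44°): θ ← 71° +44° = 115°
rotate_crank_by(-14°): θ ← 115° -14° = 101°
crank pin P = (r cos θ, r sin θ) = (-7.441551, 38.283460)
h = r sin θ − e = 38.283460 − 19 = 19.283460
sin φ = h / L = 19.283460 / 250 = 0.07713384
φ = arcsin(0.07713384) = 4.423838°

4.4238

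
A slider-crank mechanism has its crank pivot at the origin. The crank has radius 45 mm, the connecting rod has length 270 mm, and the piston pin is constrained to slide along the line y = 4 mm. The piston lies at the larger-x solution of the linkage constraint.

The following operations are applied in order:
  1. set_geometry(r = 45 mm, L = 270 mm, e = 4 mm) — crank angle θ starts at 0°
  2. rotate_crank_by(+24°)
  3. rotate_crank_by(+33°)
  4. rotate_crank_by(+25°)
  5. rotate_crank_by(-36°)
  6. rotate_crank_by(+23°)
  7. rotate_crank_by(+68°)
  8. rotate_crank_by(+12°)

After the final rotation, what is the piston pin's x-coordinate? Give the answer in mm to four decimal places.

230.7456

set_geometry: r = 45 mm, L = 270 mm, e = 4 mm; θ ← 0°
rotate_crank_by(+24°): θ ← 0° +24° = 24°
rotate_crank_by(+33°): θ ← 24° +33° = 57°
rotate_crank_by(+25°): θ ← 57° +25° = 82°
rotate_crank_by(-36°): θ ← 82° -36° = 46°
rotate_crank_by(+23°): θ ← 46° +23° = 69°
rotate_crank_by(+68°): θ ← 69° +68° = 137°
rotate_crank_by(+12°): θ ← 137° +12° = 149°
crank pin P = (r cos θ, r sin θ) = (-38.572529, 23.176713)
h = r sin θ − e = 23.176713 − 4 = 19.176713
x = r cos θ + √(L² − h²) = -38.572529 + √(72900.0 − 367.7463) = -38.572529 + 269.318127 = 230.745599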